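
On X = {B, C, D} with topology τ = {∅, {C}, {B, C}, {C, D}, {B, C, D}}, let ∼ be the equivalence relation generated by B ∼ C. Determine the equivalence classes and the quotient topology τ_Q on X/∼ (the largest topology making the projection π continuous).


X/∼ = {[B=C], [D]}; |τ_Q| = 3.

Equivalence classes: [B=C], [D].
Quotient map π: X → X/∼ sends B ↦ [B=C], C ↦ [B=C], D ↦ [D].
For each subset V ⊆ X/∼, compute π^{-1}(V) ⊆ X and check whether π^{-1}(V) ∈ τ. V is open in τ_Q iff π^{-1}(V) ∈ τ.
  V = {}: π^{-1}(V) = ∅ ∈ τ ✓.
  V = {[B=C]}: π^{-1}(V) = {B, C} ∈ τ ✓.
  V = {[D]}: π^{-1}(V) = {D} ∉ τ ✗.
  V = {[B=C], [D]}: π^{-1}(V) = {B, C, D} ∈ τ ✓.
Open sets in the quotient: τ_Q = {{}, {[B=C]}, {[B=C], [D]}} (3 elements).


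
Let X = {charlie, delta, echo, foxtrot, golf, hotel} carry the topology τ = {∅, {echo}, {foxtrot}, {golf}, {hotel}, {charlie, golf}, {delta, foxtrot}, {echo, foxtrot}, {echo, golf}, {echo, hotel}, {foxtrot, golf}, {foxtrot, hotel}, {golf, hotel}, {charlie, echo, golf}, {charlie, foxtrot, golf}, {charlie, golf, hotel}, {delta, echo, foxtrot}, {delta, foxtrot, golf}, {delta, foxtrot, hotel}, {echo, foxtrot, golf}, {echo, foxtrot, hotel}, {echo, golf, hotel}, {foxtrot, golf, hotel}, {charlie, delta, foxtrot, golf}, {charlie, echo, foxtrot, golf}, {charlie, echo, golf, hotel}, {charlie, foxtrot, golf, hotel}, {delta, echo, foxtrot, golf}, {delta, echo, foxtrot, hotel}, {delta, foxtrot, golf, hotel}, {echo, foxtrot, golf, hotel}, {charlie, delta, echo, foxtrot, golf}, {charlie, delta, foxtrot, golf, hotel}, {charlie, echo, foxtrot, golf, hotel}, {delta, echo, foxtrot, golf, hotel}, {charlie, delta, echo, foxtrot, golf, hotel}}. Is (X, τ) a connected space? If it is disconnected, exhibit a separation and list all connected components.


(X, τ) is disconnected; components = [{echo}, {hotel}, {charlie, golf}, {delta, foxtrot}].

Find clopen sets (U ∈ τ with X ∖ U ∈ τ):
  U = ∅, X ∖ U = {charlie, delta, echo, foxtrot, golf, hotel} — both open, so U is clopen.
  U = {echo}, X ∖ U = {charlie, delta, foxtrot, golf, hotel} — both open, so U is clopen.
  U = {hotel}, X ∖ U = {charlie, delta, echo, foxtrot, golf} — both open, so U is clopen.
  U = {charlie, golf}, X ∖ U = {delta, echo, foxtrot, hotel} — both open, so U is clopen.
  U = {delta, foxtrot}, X ∖ U = {charlie, echo, golf, hotel} — both open, so U is clopen.
  U = {echo, hotel}, X ∖ U = {charlie, delta, foxtrot, golf} — both open, so U is clopen.
  U = {charlie, echo, golf}, X ∖ U = {delta, foxtrot, hotel} — both open, so U is clopen.
  U = {charlie, golf, hotel}, X ∖ U = {delta, echo, foxtrot} — both open, so U is clopen.
  U = {delta, echo, foxtrot}, X ∖ U = {charlie, golf, hotel} — both open, so U is clopen.
  U = {delta, foxtrot, hotel}, X ∖ U = {charlie, echo, golf} — both open, so U is clopen.
  U = {charlie, delta, foxtrot, golf}, X ∖ U = {echo, hotel} — both open, so U is clopen.
  U = {charlie, echo, golf, hotel}, X ∖ U = {delta, foxtrot} — both open, so U is clopen.
  U = {delta, echo, foxtrot, hotel}, X ∖ U = {charlie, golf} — both open, so U is clopen.
  U = {charlie, delta, echo, foxtrot, golf}, X ∖ U = {hotel} — both open, so U is clopen.
  U = {charlie, delta, foxtrot, golf, hotel}, X ∖ U = {echo} — both open, so U is clopen.
  U = {charlie, delta, echo, foxtrot, golf, hotel}, X ∖ U = ∅ — both open, so U is clopen.
Nontrivial clopen(s) exist: e.g. {charlie, golf, hotel}. So (X, τ) is disconnected.
Compute connected components by grouping points that agree on all clopens:
  component: {echo}
  component: {hotel}
  component: {charlie, golf}
  component: {delta, foxtrot}


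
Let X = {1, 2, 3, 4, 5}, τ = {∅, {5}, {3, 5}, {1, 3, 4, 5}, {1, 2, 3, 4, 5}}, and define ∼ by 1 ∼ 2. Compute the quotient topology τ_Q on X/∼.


X/∼ = {[1=2], [3], [4], [5]}; |τ_Q| = 4.

Equivalence classes: [1=2], [3], [4], [5].
Quotient map π: X → X/∼ sends 1 ↦ [1=2], 2 ↦ [1=2], 3 ↦ [3], 4 ↦ [4], 5 ↦ [5].
For each subset V ⊆ X/∼, compute π^{-1}(V) ⊆ X and check whether π^{-1}(V) ∈ τ. V is open in τ_Q iff π^{-1}(V) ∈ τ.
  V = {}: π^{-1}(V) = ∅ ∈ τ ✓.
  V = {[1=2]}: π^{-1}(V) = {1, 2} ∉ τ ✗.
  V = {[3]}: π^{-1}(V) = {3} ∉ τ ✗.
  V = {[1=2], [3]}: π^{-1}(V) = {1, 2, 3} ∉ τ ✗.
  V = {[4]}: π^{-1}(V) = {4} ∉ τ ✗.
  V = {[1=2], [4]}: π^{-1}(V) = {1, 2, 4} ∉ τ ✗.
  V = {[3], [4]}: π^{-1}(V) = {3, 4} ∉ τ ✗.
  V = {[1=2], [3], [4]}: π^{-1}(V) = {1, 2, 3, 4} ∉ τ ✗.
  V = {[5]}: π^{-1}(V) = {5} ∈ τ ✓.
  V = {[1=2], [5]}: π^{-1}(V) = {1, 2, 5} ∉ τ ✗.
  V = {[3], [5]}: π^{-1}(V) = {3, 5} ∈ τ ✓.
  V = {[1=2], [3], [5]}: π^{-1}(V) = {1, 2, 3, 5} ∉ τ ✗.
  V = {[4], [5]}: π^{-1}(V) = {4, 5} ∉ τ ✗.
  V = {[1=2], [4], [5]}: π^{-1}(V) = {1, 2, 4, 5} ∉ τ ✗.
  V = {[3], [4], [5]}: π^{-1}(V) = {3, 4, 5} ∉ τ ✗.
  V = {[1=2], [3], [4], [5]}: π^{-1}(V) = {1, 2, 3, 4, 5} ∈ τ ✓.
Open sets in the quotient: τ_Q = {{}, {[5]}, {[3], [5]}, {[1=2], [3], [4], [5]}} (4 elements).


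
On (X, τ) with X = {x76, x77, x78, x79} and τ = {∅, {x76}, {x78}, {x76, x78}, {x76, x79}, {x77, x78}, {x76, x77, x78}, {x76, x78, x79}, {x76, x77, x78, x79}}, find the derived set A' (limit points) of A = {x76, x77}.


A' = {x79}

For each x ∈ X, list the open sets U ∈ τ with x ∈ U, then check whether U ∩ (A ∖ {x}) ≠ ∅ for every such U.
  x = x76: open {x76} ∋ x has {x76} ∩ (A ∖ {x76}) = ∅, so x is NOT a limit point.
  x = x77: open {x77, x78} ∋ x has {x77, x78} ∩ (A ∖ {x77}) = ∅, so x is NOT a limit point.
  x = x78: open {x78} ∋ x has {x78} ∩ (A ∖ {x78}) = ∅, so x is NOT a limit point.
  x = x79: opens ∋ x are {x76, x79}, {x76, x78, x79}, {x76, x77, x78, x79}; each meets A ∖ {x79}, so x IS a limit point.
Collecting: A' = {x79}.


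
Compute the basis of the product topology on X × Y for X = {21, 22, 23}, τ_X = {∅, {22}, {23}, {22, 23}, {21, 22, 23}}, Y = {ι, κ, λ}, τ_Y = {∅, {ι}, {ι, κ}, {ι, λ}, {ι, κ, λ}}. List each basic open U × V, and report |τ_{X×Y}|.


Basis B = {∅ × ∅, {22} × {ι}, {23} × {ι}, {22} × {ι, κ}, {22} × {ι, λ}, {22, 23} × {ι}, {23} × {ι, κ}, {23} × {ι, λ}, {21, 22, 23} × {ι}, {22} × {ι, κ, λ}, {23} × {ι, κ, λ}, {22, 23} × {ι, κ}, {22, 23} × {ι, λ}, {21, 22, 23} × {ι, κ}, {21, 22, 23} × {ι, λ}, {22, 23} × {ι, κ, λ}, {21, 22, 23} × {ι, κ, λ}}; |τ_{X×Y}| = 50.

Enumerate products U × V with U ∈ τ_X, V ∈ τ_Y (deduplicated):
  ∅ × ∅ = {} (∅)
  {22} × {ι} = {(22,ι)}
  {23} × {ι} = {(23,ι)}
  {22} × {ι, κ} = {(22,ι), (22,κ)}
  {22} × {ι, λ} = {(22,ι), (22,λ)}
  {22, 23} × {ι} = {(22,ι), (23,ι)}
  {23} × {ι, κ} = {(23,ι), (23,κ)}
  {23} × {ι, λ} = {(23,ι), (23,λ)}
  {21, 22, 23} × {ι} = {(21,ι), (22,ι), (23,ι)}
  {22} × {ι, κ, λ} = {(22,ι), (22,κ), (22,λ)}
  {23} × {ι, κ, λ} = {(23,ι), (23,κ), (23,λ)}
  {22, 23} × {ι, κ} = {(22,ι), (22,κ), (23,ι), (23,κ)}
  {22, 23} × {ι, λ} = {(22,ι), (22,λ), (23,ι), (23,λ)}
  {21, 22, 23} × {ι, κ} = {(21,ι), (21,κ), (22,ι), (22,κ), (23,ι), (23,κ)}
  {21, 22, 23} × {ι, λ} = {(21,ι), (21,λ), (22,ι), (22,λ), (23,ι), (23,λ)}
  {22, 23} × {ι, κ, λ} = {(22,ι), (22,κ), (22,λ), (23,ι), (23,κ), (23,λ)}
  {21, 22, 23} × {ι, κ, λ} = {(21,ι), (21,κ), (21,λ), (22,ι), (22,κ), (22,λ), (23,ι), (23,κ), (23,λ)}
These 17 distinct sets form the basis B.
Close under arbitrary unions to get τ_{X×Y}; counting gives |τ_{X×Y}| = 50.


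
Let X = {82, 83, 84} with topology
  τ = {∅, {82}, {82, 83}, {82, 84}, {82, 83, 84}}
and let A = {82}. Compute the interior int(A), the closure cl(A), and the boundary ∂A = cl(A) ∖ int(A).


int(A) = {82}, cl(A) = {82, 83, 84}, ∂A = {83, 84}.

Closed sets in (X, τ) are complements of opens:
  closed(X, τ) = {∅, {83}, {84}, {83, 84}, {82, 83, 84}}.
int(A) = ⋃ {U ∈ τ : U ⊆ A}. Opens contained in A: ∅, {82}.
Taking the union of these: int(A) = {82}.
cl(A) = ⋂ {C closed : A ⊆ C}. Closed sets containing A: {82, 83, 84}.
Intersecting these: cl(A) = {82, 83, 84}.
∂A = cl(A) ∖ int(A) = {82, 83, 84} ∖ {82} = {83, 84}.


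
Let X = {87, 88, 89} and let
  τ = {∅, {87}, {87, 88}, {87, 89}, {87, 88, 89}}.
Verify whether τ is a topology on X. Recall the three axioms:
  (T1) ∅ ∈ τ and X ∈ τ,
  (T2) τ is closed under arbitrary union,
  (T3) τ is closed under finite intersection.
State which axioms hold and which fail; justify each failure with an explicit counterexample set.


τ IS a topology on X.

Axiom (T1): ∅ ∈ τ? Yes; X ∈ τ? Yes.
Axiom (T2/T3): check pairwise unions and intersections of members of τ.
All pairwise intersections and unions checked — each lies in τ. Therefore τ satisfies (T1), (T2), (T3): it IS a topology on X.


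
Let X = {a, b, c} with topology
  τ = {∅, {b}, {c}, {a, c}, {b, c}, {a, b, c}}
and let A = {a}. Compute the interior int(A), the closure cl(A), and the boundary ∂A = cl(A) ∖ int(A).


int(A) = ∅, cl(A) = {a}, ∂A = {a}.

Closed sets in (X, τ) are complements of opens:
  closed(X, τ) = {∅, {a}, {b}, {a, b}, {a, c}, {a, b, c}}.
int(A) = ⋃ {U ∈ τ : U ⊆ A}. Opens contained in A: ∅.
Taking the union of these: int(A) = ∅.
cl(A) = ⋂ {C closed : A ⊆ C}. Closed sets containing A: {a}, {a, b}, {a, c}, {a, b, c}.
Intersecting these: cl(A) = {a}.
∂A = cl(A) ∖ int(A) = {a} ∖ ∅ = {a}.


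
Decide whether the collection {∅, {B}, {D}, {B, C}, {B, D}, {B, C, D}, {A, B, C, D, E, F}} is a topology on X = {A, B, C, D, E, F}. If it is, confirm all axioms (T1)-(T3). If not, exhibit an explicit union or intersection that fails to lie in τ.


τ IS a topology on X.

Axiom (T1): ∅ ∈ τ? Yes; X ∈ τ? Yes.
Axiom (T2/T3): check pairwise unions and intersections of members of τ.
All pairwise intersections and unions checked — each lies in τ. Therefore τ satisfies (T1), (T2), (T3): it IS a topology on X.


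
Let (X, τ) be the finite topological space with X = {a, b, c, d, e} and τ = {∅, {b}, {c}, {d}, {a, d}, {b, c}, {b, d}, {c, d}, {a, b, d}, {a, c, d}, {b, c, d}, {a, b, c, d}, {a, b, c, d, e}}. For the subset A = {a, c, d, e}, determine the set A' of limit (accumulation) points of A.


A' = {a, e}

For each x ∈ X, list the open sets U ∈ τ with x ∈ U, then check whether U ∩ (A ∖ {x}) ≠ ∅ for every such U.
  x = a: opens ∋ x are {a, d}, {a, b, d}, {a, c, d}, {a, b, c, d}, {a, b, c, d, e}; each meets A ∖ {a}, so x IS a limit point.
  x = b: open {b} ∋ x has {b} ∩ (A ∖ {b}) = ∅, so x is NOT a limit point.
  x = c: open {c} ∋ x has {c} ∩ (A ∖ {c}) = ∅, so x is NOT a limit point.
  x = d: open {d} ∋ x has {d} ∩ (A ∖ {d}) = ∅, so x is NOT a limit point.
  x = e: opens ∋ x are {a, b, c, d, e}; each meets A ∖ {e}, so x IS a limit point.
Collecting: A' = {a, e}.


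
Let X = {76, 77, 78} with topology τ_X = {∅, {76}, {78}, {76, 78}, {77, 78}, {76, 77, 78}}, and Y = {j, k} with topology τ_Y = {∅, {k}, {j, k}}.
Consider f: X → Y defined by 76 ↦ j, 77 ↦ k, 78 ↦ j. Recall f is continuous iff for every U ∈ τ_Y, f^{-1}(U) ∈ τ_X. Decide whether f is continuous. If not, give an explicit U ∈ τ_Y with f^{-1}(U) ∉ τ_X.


f is NOT continuous.

Compute f^{-1}(U) for each U ∈ τ_Y:
  U = ∅: f^{-1}(U) = ∅ ∈ τ_X ✓.
  U = {k}: f^{-1}(U) = {77} ∉ τ_X ✗.
  U = {j, k}: f^{-1}(U) = {76, 77, 78} ∈ τ_X ✓.
Found U = {k} with f^{-1}(U) = {77} not in τ_X. Therefore f is NOT continuous.


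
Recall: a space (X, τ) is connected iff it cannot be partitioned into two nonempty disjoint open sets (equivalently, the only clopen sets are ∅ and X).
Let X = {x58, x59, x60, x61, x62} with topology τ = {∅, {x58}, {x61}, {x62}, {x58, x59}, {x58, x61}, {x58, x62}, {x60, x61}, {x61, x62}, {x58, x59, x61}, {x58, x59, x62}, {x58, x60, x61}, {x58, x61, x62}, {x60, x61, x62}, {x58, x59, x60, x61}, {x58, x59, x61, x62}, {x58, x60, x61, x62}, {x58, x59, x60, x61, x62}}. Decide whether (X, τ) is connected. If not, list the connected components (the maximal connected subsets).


(X, τ) is disconnected; components = [{x62}, {x58, x59}, {x60, x61}].

Find clopen sets (U ∈ τ with X ∖ U ∈ τ):
  U = ∅, X ∖ U = {x58, x59, x60, x61, x62} — both open, so U is clopen.
  U = {x62}, X ∖ U = {x58, x59, x60, x61} — both open, so U is clopen.
  U = {x58, x59}, X ∖ U = {x60, x61, x62} — both open, so U is clopen.
  U = {x60, x61}, X ∖ U = {x58, x59, x62} — both open, so U is clopen.
  U = {x58, x59, x62}, X ∖ U = {x60, x61} — both open, so U is clopen.
  U = {x60, x61, x62}, X ∖ U = {x58, x59} — both open, so U is clopen.
  U = {x58, x59, x60, x61}, X ∖ U = {x62} — both open, so U is clopen.
  U = {x58, x59, x60, x61, x62}, X ∖ U = ∅ — both open, so U is clopen.
Nontrivial clopen(s) exist: e.g. {x60, x61, x62}. So (X, τ) is disconnected.
Compute connected components by grouping points that agree on all clopens:
  component: {x62}
  component: {x58, x59}
  component: {x60, x61}


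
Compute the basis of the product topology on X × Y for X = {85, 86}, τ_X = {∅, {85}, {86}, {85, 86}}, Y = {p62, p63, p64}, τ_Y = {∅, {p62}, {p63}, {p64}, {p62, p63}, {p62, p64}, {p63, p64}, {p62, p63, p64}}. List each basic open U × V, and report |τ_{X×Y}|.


Basis B = {∅ × ∅, {85} × {p62}, {85} × {p63}, {85} × {p64}, {86} × {p62}, {86} × {p63}, {86} × {p64}, {85} × {p62, p63}, {85} × {p62, p64}, {85, 86} × {p62}, {85} × {p63, p64}, {85, 86} × {p63}, {85, 86} × {p64}, {86} × {p62, p63}, {86} × {p62, p64}, {86} × {p63, p64}, {85} × {p62, p63, p64}, {86} × {p62, p63, p64}, {85, 86} × {p62, p63}, {85, 86} × {p62, p64}, {85, 86} × {p63, p64}, {85, 86} × {p62, p63, p64}}; |τ_{X×Y}| = 64.

Enumerate products U × V with U ∈ τ_X, V ∈ τ_Y (deduplicated):
  ∅ × ∅ = {} (∅)
  {85} × {p62} = {(85,p62)}
  {85} × {p63} = {(85,p63)}
  {85} × {p64} = {(85,p64)}
  {86} × {p62} = {(86,p62)}
  {86} × {p63} = {(86,p63)}
  {86} × {p64} = {(86,p64)}
  {85} × {p62, p63} = {(85,p62), (85,p63)}
  {85} × {p62, p64} = {(85,p62), (85,p64)}
  {85, 86} × {p62} = {(85,p62), (86,p62)}
  {85} × {p63, p64} = {(85,p63), (85,p64)}
  {85, 86} × {p63} = {(85,p63), (86,p63)}
  {85, 86} × {p64} = {(85,p64), (86,p64)}
  {86} × {p62, p63} = {(86,p62), (86,p63)}
  {86} × {p62, p64} = {(86,p62), (86,p64)}
  {86} × {p63, p64} = {(86,p63), (86,p64)}
  {85} × {p62, p63, p64} = {(85,p62), (85,p63), (85,p64)}
  {86} × {p62, p63, p64} = {(86,p62), (86,p63), (86,p64)}
  {85, 86} × {p62, p63} = {(85,p62), (85,p63), (86,p62), (86,p63)}
  {85, 86} × {p62, p64} = {(85,p62), (85,p64), (86,p62), (86,p64)}
  {85, 86} × {p63, p64} = {(85,p63), (85,p64), (86,p63), (86,p64)}
  {85, 86} × {p62, p63, p64} = {(85,p62), (85,p63), (85,p64), (86,p62), (86,p63), (86,p64)}
These 22 distinct sets form the basis B.
Close under arbitrary unions to get τ_{X×Y}; counting gives |τ_{X×Y}| = 64.


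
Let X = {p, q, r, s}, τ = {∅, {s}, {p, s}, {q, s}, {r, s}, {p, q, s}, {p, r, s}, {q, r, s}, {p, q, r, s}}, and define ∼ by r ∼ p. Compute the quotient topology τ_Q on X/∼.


X/∼ = {[p=r], [q], [s]}; |τ_Q| = 5.

Equivalence classes: [p=r], [q], [s].
Quotient map π: X → X/∼ sends p ↦ [p=r], q ↦ [q], r ↦ [p=r], s ↦ [s].
For each subset V ⊆ X/∼, compute π^{-1}(V) ⊆ X and check whether π^{-1}(V) ∈ τ. V is open in τ_Q iff π^{-1}(V) ∈ τ.
  V = {}: π^{-1}(V) = ∅ ∈ τ ✓.
  V = {[p=r]}: π^{-1}(V) = {p, r} ∉ τ ✗.
  V = {[q]}: π^{-1}(V) = {q} ∉ τ ✗.
  V = {[p=r], [q]}: π^{-1}(V) = {p, q, r} ∉ τ ✗.
  V = {[s]}: π^{-1}(V) = {s} ∈ τ ✓.
  V = {[p=r], [s]}: π^{-1}(V) = {p, r, s} ∈ τ ✓.
  V = {[q], [s]}: π^{-1}(V) = {q, s} ∈ τ ✓.
  V = {[p=r], [q], [s]}: π^{-1}(V) = {p, q, r, s} ∈ τ ✓.
Open sets in the quotient: τ_Q = {{}, {[s]}, {[p=r], [s]}, {[q], [s]}, {[p=r], [q], [s]}} (5 elements).


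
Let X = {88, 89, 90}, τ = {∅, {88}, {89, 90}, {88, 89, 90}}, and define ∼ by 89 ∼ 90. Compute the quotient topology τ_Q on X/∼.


X/∼ = {[88], [89=90]}; |τ_Q| = 4.

Equivalence classes: [88], [89=90].
Quotient map π: X → X/∼ sends 88 ↦ [88], 89 ↦ [89=90], 90 ↦ [89=90].
For each subset V ⊆ X/∼, compute π^{-1}(V) ⊆ X and check whether π^{-1}(V) ∈ τ. V is open in τ_Q iff π^{-1}(V) ∈ τ.
  V = {}: π^{-1}(V) = ∅ ∈ τ ✓.
  V = {[88]}: π^{-1}(V) = {88} ∈ τ ✓.
  V = {[89=90]}: π^{-1}(V) = {89, 90} ∈ τ ✓.
  V = {[88], [89=90]}: π^{-1}(V) = {88, 89, 90} ∈ τ ✓.
Open sets in the quotient: τ_Q = {{}, {[88]}, {[89=90]}, {[88], [89=90]}} (4 elements).


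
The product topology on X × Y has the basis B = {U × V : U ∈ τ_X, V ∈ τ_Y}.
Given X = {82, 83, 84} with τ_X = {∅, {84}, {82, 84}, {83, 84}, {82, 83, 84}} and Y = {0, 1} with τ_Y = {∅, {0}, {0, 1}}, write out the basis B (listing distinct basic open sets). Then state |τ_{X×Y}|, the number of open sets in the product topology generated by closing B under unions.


Basis B = {∅ × ∅, {84} × {0}, {82, 84} × {0}, {83, 84} × {0}, {84} × {0, 1}, {82, 83, 84} × {0}, {82, 84} × {0, 1}, {83, 84} × {0, 1}, {82, 83, 84} × {0, 1}}; |τ_{X×Y}| = 14.

Enumerate products U × V with U ∈ τ_X, V ∈ τ_Y (deduplicated):
  ∅ × ∅ = {} (∅)
  {84} × {0} = {(84,0)}
  {82, 84} × {0} = {(82,0), (84,0)}
  {83, 84} × {0} = {(83,0), (84,0)}
  {84} × {0, 1} = {(84,0), (84,1)}
  {82, 83, 84} × {0} = {(82,0), (83,0), (84,0)}
  {82, 84} × {0, 1} = {(82,0), (82,1), (84,0), (84,1)}
  {83, 84} × {0, 1} = {(83,0), (83,1), (84,0), (84,1)}
  {82, 83, 84} × {0, 1} = {(82,0), (82,1), (83,0), (83,1), (84,0), (84,1)}
These 9 distinct sets form the basis B.
Close under arbitrary unions to get τ_{X×Y}; counting gives |τ_{X×Y}| = 14.


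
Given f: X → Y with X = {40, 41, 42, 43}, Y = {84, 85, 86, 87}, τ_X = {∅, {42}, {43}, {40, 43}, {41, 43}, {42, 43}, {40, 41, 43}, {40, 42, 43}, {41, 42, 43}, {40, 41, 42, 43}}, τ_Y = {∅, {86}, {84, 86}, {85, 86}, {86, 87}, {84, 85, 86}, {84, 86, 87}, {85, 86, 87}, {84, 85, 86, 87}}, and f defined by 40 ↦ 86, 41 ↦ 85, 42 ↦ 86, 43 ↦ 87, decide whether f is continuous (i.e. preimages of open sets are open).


f is NOT continuous.

Compute f^{-1}(U) for each U ∈ τ_Y:
  U = ∅: f^{-1}(U) = ∅ ∈ τ_X ✓.
  U = {86}: f^{-1}(U) = {40, 42} ∉ τ_X ✗.
  U = {84, 86}: f^{-1}(U) = {40, 42} ∉ τ_X ✗.
  U = {85, 86}: f^{-1}(U) = {40, 41, 42} ∉ τ_X ✗.
  U = {86, 87}: f^{-1}(U) = {40, 42, 43} ∈ τ_X ✓.
  U = {84, 85, 86}: f^{-1}(U) = {40, 41, 42} ∉ τ_X ✗.
  U = {84, 86, 87}: f^{-1}(U) = {40, 42, 43} ∈ τ_X ✓.
  U = {85, 86, 87}: f^{-1}(U) = {40, 41, 42, 43} ∈ τ_X ✓.
  U = {84, 85, 86, 87}: f^{-1}(U) = {40, 41, 42, 43} ∈ τ_X ✓.
Found U = {86} with f^{-1}(U) = {40, 42} not in τ_X. Therefore f is NOT continuous.


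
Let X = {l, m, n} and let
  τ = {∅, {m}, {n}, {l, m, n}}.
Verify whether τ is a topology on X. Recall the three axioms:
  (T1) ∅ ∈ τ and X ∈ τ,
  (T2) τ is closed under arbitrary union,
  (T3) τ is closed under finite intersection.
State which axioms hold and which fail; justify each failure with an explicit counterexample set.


τ is NOT a topology on X.

Axiom (T1): ∅ ∈ τ? Yes; X ∈ τ? Yes.
Axiom (T2/T3): check pairwise unions and intersections of members of τ.
Counterexample for (T2): {m} ∪ {n} = {m, n} ∉ τ. Therefore τ is NOT a topology.


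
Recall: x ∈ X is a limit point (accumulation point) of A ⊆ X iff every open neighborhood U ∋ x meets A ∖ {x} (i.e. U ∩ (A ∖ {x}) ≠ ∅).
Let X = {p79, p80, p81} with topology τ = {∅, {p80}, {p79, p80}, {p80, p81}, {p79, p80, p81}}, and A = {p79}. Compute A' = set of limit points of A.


A' = ∅

For each x ∈ X, list the open sets U ∈ τ with x ∈ U, then check whether U ∩ (A ∖ {x}) ≠ ∅ for every such U.
  x = p79: open {p79, p80} ∋ x has {p79, p80} ∩ (A ∖ {p79}) = ∅, so x is NOT a limit point.
  x = p80: open {p80} ∋ x has {p80} ∩ (A ∖ {p80}) = ∅, so x is NOT a limit point.
  x = p81: open {p80, p81} ∋ x has {p80, p81} ∩ (A ∖ {p81}) = ∅, so x is NOT a limit point.
Collecting: A' = ∅.


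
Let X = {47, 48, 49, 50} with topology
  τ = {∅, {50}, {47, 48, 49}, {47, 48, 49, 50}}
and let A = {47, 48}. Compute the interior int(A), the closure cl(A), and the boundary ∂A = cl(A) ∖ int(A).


int(A) = ∅, cl(A) = {47, 48, 49}, ∂A = {47, 48, 49}.

Closed sets in (X, τ) are complements of opens:
  closed(X, τ) = {∅, {50}, {47, 48, 49}, {47, 48, 49, 50}}.
int(A) = ⋃ {U ∈ τ : U ⊆ A}. Opens contained in A: ∅.
Taking the union of these: int(A) = ∅.
cl(A) = ⋂ {C closed : A ⊆ C}. Closed sets containing A: {47, 48, 49}, {47, 48, 49, 50}.
Intersecting these: cl(A) = {47, 48, 49}.
∂A = cl(A) ∖ int(A) = {47, 48, 49} ∖ ∅ = {47, 48, 49}.


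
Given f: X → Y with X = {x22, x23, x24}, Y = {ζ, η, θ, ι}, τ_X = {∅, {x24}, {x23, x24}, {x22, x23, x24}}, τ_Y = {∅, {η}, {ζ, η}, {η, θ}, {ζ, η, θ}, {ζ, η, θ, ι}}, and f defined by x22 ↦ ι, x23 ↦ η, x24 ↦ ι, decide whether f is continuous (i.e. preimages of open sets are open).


f is NOT continuous.

Compute f^{-1}(U) for each U ∈ τ_Y:
  U = ∅: f^{-1}(U) = ∅ ∈ τ_X ✓.
  U = {η}: f^{-1}(U) = {x23} ∉ τ_X ✗.
  U = {ζ, η}: f^{-1}(U) = {x23} ∉ τ_X ✗.
  U = {η, θ}: f^{-1}(U) = {x23} ∉ τ_X ✗.
  U = {ζ, η, θ}: f^{-1}(U) = {x23} ∉ τ_X ✗.
  U = {ζ, η, θ, ι}: f^{-1}(U) = {x22, x23, x24} ∈ τ_X ✓.
Found U = {η} with f^{-1}(U) = {x23} not in τ_X. Therefore f is NOT continuous.


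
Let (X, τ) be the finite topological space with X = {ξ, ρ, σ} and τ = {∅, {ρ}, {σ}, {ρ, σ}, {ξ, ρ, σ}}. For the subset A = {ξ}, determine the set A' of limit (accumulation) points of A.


A' = ∅

For each x ∈ X, list the open sets U ∈ τ with x ∈ U, then check whether U ∩ (A ∖ {x}) ≠ ∅ for every such U.
  x = ξ: open {ξ, ρ, σ} ∋ x has {ξ, ρ, σ} ∩ (A ∖ {ξ}) = ∅, so x is NOT a limit point.
  x = ρ: open {ρ} ∋ x has {ρ} ∩ (A ∖ {ρ}) = ∅, so x is NOT a limit point.
  x = σ: open {σ} ∋ x has {σ} ∩ (A ∖ {σ}) = ∅, so x is NOT a limit point.
Collecting: A' = ∅.


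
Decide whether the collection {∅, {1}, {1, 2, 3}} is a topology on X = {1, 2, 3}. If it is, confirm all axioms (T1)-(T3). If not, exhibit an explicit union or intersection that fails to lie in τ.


τ IS a topology on X.

Axiom (T1): ∅ ∈ τ? Yes; X ∈ τ? Yes.
Axiom (T2/T3): check pairwise unions and intersections of members of τ.
All pairwise intersections and unions checked — each lies in τ. Therefore τ satisfies (T1), (T2), (T3): it IS a topology on X.


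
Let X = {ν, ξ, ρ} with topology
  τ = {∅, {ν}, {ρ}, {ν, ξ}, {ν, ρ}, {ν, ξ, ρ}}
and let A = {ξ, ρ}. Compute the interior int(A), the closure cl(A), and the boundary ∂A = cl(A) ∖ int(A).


int(A) = {ρ}, cl(A) = {ξ, ρ}, ∂A = {ξ}.

Closed sets in (X, τ) are complements of opens:
  closed(X, τ) = {∅, {ξ}, {ρ}, {ν, ξ}, {ξ, ρ}, {ν, ξ, ρ}}.
int(A) = ⋃ {U ∈ τ : U ⊆ A}. Opens contained in A: ∅, {ρ}.
Taking the union of these: int(A) = {ρ}.
cl(A) = ⋂ {C closed : A ⊆ C}. Closed sets containing A: {ξ, ρ}, {ν, ξ, ρ}.
Intersecting these: cl(A) = {ξ, ρ}.
∂A = cl(A) ∖ int(A) = {ξ, ρ} ∖ {ρ} = {ξ}.


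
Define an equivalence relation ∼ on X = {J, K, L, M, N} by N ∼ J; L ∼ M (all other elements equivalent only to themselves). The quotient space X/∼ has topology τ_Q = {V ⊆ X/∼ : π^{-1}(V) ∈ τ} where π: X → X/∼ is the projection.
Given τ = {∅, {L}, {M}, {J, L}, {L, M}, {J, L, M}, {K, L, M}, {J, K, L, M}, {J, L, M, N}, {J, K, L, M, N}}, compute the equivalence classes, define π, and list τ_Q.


X/∼ = {[J=N], [K], [L=M]}; |τ_Q| = 5.

Equivalence classes: [J=N], [K], [L=M].
Quotient map π: X → X/∼ sends J ↦ [J=N], K ↦ [K], L ↦ [L=M], M ↦ [L=M], N ↦ [J=N].
For each subset V ⊆ X/∼, compute π^{-1}(V) ⊆ X and check whether π^{-1}(V) ∈ τ. V is open in τ_Q iff π^{-1}(V) ∈ τ.
  V = {}: π^{-1}(V) = ∅ ∈ τ ✓.
  V = {[J=N]}: π^{-1}(V) = {J, N} ∉ τ ✗.
  V = {[K]}: π^{-1}(V) = {K} ∉ τ ✗.
  V = {[J=N], [K]}: π^{-1}(V) = {J, K, N} ∉ τ ✗.
  V = {[L=M]}: π^{-1}(V) = {L, M} ∈ τ ✓.
  V = {[J=N], [L=M]}: π^{-1}(V) = {J, L, M, N} ∈ τ ✓.
  V = {[K], [L=M]}: π^{-1}(V) = {K, L, M} ∈ τ ✓.
  V = {[J=N], [K], [L=M]}: π^{-1}(V) = {J, K, L, M, N} ∈ τ ✓.
Open sets in the quotient: τ_Q = {{}, {[L=M]}, {[J=N], [L=M]}, {[K], [L=M]}, {[J=N], [K], [L=M]}} (5 elements).


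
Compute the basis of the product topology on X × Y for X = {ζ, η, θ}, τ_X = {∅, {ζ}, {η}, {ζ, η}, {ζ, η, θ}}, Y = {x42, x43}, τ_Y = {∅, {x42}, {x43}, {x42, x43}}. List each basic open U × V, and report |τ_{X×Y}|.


Basis B = {∅ × ∅, {ζ} × {x42}, {ζ} × {x43}, {η} × {x42}, {η} × {x43}, {ζ} × {x42, x43}, {ζ, η} × {x42}, {ζ, η} × {x43}, {η} × {x42, x43}, {ζ, η, θ} × {x42}, {ζ, η, θ} × {x43}, {ζ, η} × {x42, x43}, {ζ, η, θ} × {x42, x43}}; |τ_{X×Y}| = 25.

Enumerate products U × V with U ∈ τ_X, V ∈ τ_Y (deduplicated):
  ∅ × ∅ = {} (∅)
  {ζ} × {x42} = {(ζ,x42)}
  {ζ} × {x43} = {(ζ,x43)}
  {η} × {x42} = {(η,x42)}
  {η} × {x43} = {(η,x43)}
  {ζ} × {x42, x43} = {(ζ,x42), (ζ,x43)}
  {ζ, η} × {x42} = {(ζ,x42), (η,x42)}
  {ζ, η} × {x43} = {(ζ,x43), (η,x43)}
  {η} × {x42, x43} = {(η,x42), (η,x43)}
  {ζ, η, θ} × {x42} = {(ζ,x42), (η,x42), (θ,x42)}
  {ζ, η, θ} × {x43} = {(ζ,x43), (η,x43), (θ,x43)}
  {ζ, η} × {x42, x43} = {(ζ,x42), (ζ,x43), (η,x42), (η,x43)}
  {ζ, η, θ} × {x42, x43} = {(ζ,x42), (ζ,x43), (η,x42), (η,x43), (θ,x42), (θ,x43)}
These 13 distinct sets form the basis B.
Close under arbitrary unions to get τ_{X×Y}; counting gives |τ_{X×Y}| = 25.


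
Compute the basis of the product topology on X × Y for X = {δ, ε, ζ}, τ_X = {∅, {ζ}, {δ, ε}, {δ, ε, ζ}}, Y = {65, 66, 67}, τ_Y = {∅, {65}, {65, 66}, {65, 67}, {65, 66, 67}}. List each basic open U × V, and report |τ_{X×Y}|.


Basis B = {∅ × ∅, {ζ} × {65}, {δ, ε} × {65}, {ζ} × {65, 66}, {ζ} × {65, 67}, {δ, ε, ζ} × {65}, {ζ} × {65, 66, 67}, {δ, ε} × {65, 66}, {δ, ε} × {65, 67}, {δ, ε} × {65, 66, 67}, {δ, ε, ζ} × {65, 66}, {δ, ε, ζ} × {65, 67}, {δ, ε, ζ} × {65, 66, 67}}; |τ_{X×Y}| = 25.

Enumerate products U × V with U ∈ τ_X, V ∈ τ_Y (deduplicated):
  ∅ × ∅ = {} (∅)
  {ζ} × {65} = {(ζ,65)}
  {δ, ε} × {65} = {(δ,65), (ε,65)}
  {ζ} × {65, 66} = {(ζ,65), (ζ,66)}
  {ζ} × {65, 67} = {(ζ,65), (ζ,67)}
  {δ, ε, ζ} × {65} = {(δ,65), (ε,65), (ζ,65)}
  {ζ} × {65, 66, 67} = {(ζ,65), (ζ,66), (ζ,67)}
  {δ, ε} × {65, 66} = {(δ,65), (δ,66), (ε,65), (ε,66)}
  {δ, ε} × {65, 67} = {(δ,65), (δ,67), (ε,65), (ε,67)}
  {δ, ε} × {65, 66, 67} = {(δ,65), (δ,66), (δ,67), (ε,65), (ε,66), (ε,67)}
  {δ, ε, ζ} × {65, 66} = {(δ,65), (δ,66), (ε,65), (ε,66), (ζ,65), (ζ,66)}
  {δ, ε, ζ} × {65, 67} = {(δ,65), (δ,67), (ε,65), (ε,67), (ζ,65), (ζ,67)}
  {δ, ε, ζ} × {65, 66, 67} = {(δ,65), (δ,66), (δ,67), (ε,65), (ε,66), (ε,67), (ζ,65), (ζ,66), (ζ,67)}
These 13 distinct sets form the basis B.
Close under arbitrary unions to get τ_{X×Y}; counting gives |τ_{X×Y}| = 25.


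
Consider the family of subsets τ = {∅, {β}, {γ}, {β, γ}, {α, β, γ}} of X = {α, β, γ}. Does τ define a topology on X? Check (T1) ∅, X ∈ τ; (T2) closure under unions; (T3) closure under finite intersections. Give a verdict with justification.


τ IS a topology on X.

Axiom (T1): ∅ ∈ τ? Yes; X ∈ τ? Yes.
Axiom (T2/T3): check pairwise unions and intersections of members of τ.
All pairwise intersections and unions checked — each lies in τ. Therefore τ satisfies (T1), (T2), (T3): it IS a topology on X.


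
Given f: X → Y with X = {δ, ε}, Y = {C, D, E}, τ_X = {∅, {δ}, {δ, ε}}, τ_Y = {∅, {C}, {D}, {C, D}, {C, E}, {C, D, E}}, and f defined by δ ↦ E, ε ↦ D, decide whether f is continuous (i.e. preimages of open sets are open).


f is NOT continuous.

Compute f^{-1}(U) for each U ∈ τ_Y:
  U = ∅: f^{-1}(U) = ∅ ∈ τ_X ✓.
  U = {C}: f^{-1}(U) = ∅ ∈ τ_X ✓.
  U = {D}: f^{-1}(U) = {ε} ∉ τ_X ✗.
  U = {C, D}: f^{-1}(U) = {ε} ∉ τ_X ✗.
  U = {C, E}: f^{-1}(U) = {δ} ∈ τ_X ✓.
  U = {C, D, E}: f^{-1}(U) = {δ, ε} ∈ τ_X ✓.
Found U = {D} with f^{-1}(U) = {ε} not in τ_X. Therefore f is NOT continuous.


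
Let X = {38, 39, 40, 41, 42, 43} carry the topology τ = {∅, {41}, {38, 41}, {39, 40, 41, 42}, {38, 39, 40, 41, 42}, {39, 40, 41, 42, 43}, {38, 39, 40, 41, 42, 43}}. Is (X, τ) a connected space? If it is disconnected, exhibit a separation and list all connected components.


(X, τ) is connected.

Find clopen sets (U ∈ τ with X ∖ U ∈ τ):
  U = ∅, X ∖ U = {38, 39, 40, 41, 42, 43} — both open, so U is clopen.
  U = {38, 39, 40, 41, 42, 43}, X ∖ U = ∅ — both open, so U is clopen.
Only trivial clopens (∅ and X) exist, so (X, τ) is connected.
Compute connected components by grouping points that agree on all clopens:
  component: {38, 39, 40, 41, 42, 43}


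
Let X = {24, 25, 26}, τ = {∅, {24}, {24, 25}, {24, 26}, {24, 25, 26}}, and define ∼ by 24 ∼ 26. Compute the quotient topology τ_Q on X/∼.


X/∼ = {[24=26], [25]}; |τ_Q| = 3.

Equivalence classes: [24=26], [25].
Quotient map π: X → X/∼ sends 24 ↦ [24=26], 25 ↦ [25], 26 ↦ [24=26].
For each subset V ⊆ X/∼, compute π^{-1}(V) ⊆ X and check whether π^{-1}(V) ∈ τ. V is open in τ_Q iff π^{-1}(V) ∈ τ.
  V = {}: π^{-1}(V) = ∅ ∈ τ ✓.
  V = {[24=26]}: π^{-1}(V) = {24, 26} ∈ τ ✓.
  V = {[25]}: π^{-1}(V) = {25} ∉ τ ✗.
  V = {[24=26], [25]}: π^{-1}(V) = {24, 25, 26} ∈ τ ✓.
Open sets in the quotient: τ_Q = {{}, {[24=26]}, {[24=26], [25]}} (3 elements).


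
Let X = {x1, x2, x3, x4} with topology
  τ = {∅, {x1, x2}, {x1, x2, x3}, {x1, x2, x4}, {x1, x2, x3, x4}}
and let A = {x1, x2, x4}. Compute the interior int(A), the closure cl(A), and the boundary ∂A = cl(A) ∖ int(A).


int(A) = {x1, x2, x4}, cl(A) = {x1, x2, x3, x4}, ∂A = {x3}.

Closed sets in (X, τ) are complements of opens:
  closed(X, τ) = {∅, {x3}, {x4}, {x3, x4}, {x1, x2, x3, x4}}.
int(A) = ⋃ {U ∈ τ : U ⊆ A}. Opens contained in A: ∅, {x1, x2}, {x1, x2, x4}.
Taking the union of these: int(A) = {x1, x2, x4}.
cl(A) = ⋂ {C closed : A ⊆ C}. Closed sets containing A: {x1, x2, x3, x4}.
Intersecting these: cl(A) = {x1, x2, x3, x4}.
∂A = cl(A) ∖ int(A) = {x1, x2, x3, x4} ∖ {x1, x2, x4} = {x3}.


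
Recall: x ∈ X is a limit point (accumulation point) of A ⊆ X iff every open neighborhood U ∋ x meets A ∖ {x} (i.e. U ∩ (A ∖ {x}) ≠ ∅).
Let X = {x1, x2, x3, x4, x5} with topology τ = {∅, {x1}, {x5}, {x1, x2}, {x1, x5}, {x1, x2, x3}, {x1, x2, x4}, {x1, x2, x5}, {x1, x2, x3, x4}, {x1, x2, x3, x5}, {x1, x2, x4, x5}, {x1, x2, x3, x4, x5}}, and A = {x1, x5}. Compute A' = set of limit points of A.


A' = {x2, x3, x4}

For each x ∈ X, list the open sets U ∈ τ with x ∈ U, then check whether U ∩ (A ∖ {x}) ≠ ∅ for every such U.
  x = x1: open {x1} ∋ x has {x1} ∩ (A ∖ {x1}) = ∅, so x is NOT a limit point.
  x = x2: opens ∋ x are {x1, x2}, {x1, x2, x3}, {x1, x2, x4}, {x1, x2, x5}, {x1, x2, x3, x4}, {x1, x2, x3, x5}, {x1, x2, x4, x5}, {x1, x2, x3, x4, x5}; each meets A ∖ {x2}, so x IS a limit point.
  x = x3: opens ∋ x are {x1, x2, x3}, {x1, x2, x3, x4}, {x1, x2, x3, x5}, {x1, x2, x3, x4, x5}; each meets A ∖ {x3}, so x IS a limit point.
  x = x4: opens ∋ x are {x1, x2, x4}, {x1, x2, x3, x4}, {x1, x2, x4, x5}, {x1, x2, x3, x4, x5}; each meets A ∖ {x4}, so x IS a limit point.
  x = x5: open {x5} ∋ x has {x5} ∩ (A ∖ {x5}) = ∅, so x is NOT a limit point.
Collecting: A' = {x2, x3, x4}.


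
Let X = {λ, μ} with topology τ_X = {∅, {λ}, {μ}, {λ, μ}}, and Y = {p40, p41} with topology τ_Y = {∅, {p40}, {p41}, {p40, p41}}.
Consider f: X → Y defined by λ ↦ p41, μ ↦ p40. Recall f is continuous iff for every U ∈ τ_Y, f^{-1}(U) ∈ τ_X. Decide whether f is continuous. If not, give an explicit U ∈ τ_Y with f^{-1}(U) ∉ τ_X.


f IS continuous.

Compute f^{-1}(U) for each U ∈ τ_Y:
  U = ∅: f^{-1}(U) = ∅ ∈ τ_X ✓.
  U = {p40}: f^{-1}(U) = {μ} ∈ τ_X ✓.
  U = {p41}: f^{-1}(U) = {λ} ∈ τ_X ✓.
  U = {p40, p41}: f^{-1}(U) = {λ, μ} ∈ τ_X ✓.
Every preimage lies in τ_X, so f IS continuous.


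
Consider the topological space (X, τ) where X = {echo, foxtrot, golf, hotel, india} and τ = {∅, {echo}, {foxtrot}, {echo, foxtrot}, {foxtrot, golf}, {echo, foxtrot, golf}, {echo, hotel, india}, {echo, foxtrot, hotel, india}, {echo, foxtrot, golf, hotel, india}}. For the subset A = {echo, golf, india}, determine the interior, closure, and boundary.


int(A) = {echo}, cl(A) = {echo, golf, hotel, india}, ∂A = {golf, hotel, india}.

Closed sets in (X, τ) are complements of opens:
  closed(X, τ) = {∅, {golf}, {foxtrot, golf}, {hotel, india}, {echo, hotel, india}, {golf, hotel, india}, {echo, golf, hotel, india}, {foxtrot, golf, hotel, india}, {echo, foxtrot, golf, hotel, india}}.
int(A) = ⋃ {U ∈ τ : U ⊆ A}. Opens contained in A: ∅, {echo}.
Taking the union of these: int(A) = {echo}.
cl(A) = ⋂ {C closed : A ⊆ C}. Closed sets containing A: {echo, golf, hotel, india}, {echo, foxtrot, golf, hotel, india}.
Intersecting these: cl(A) = {echo, golf, hotel, india}.
∂A = cl(A) ∖ int(A) = {echo, golf, hotel, india} ∖ {echo} = {golf, hotel, india}.


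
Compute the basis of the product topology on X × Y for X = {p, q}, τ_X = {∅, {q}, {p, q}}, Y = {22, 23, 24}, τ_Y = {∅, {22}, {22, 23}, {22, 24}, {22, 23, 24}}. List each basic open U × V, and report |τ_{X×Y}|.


Basis B = {∅ × ∅, {q} × {22}, {p, q} × {22}, {q} × {22, 23}, {q} × {22, 24}, {q} × {22, 23, 24}, {p, q} × {22, 23}, {p, q} × {22, 24}, {p, q} × {22, 23, 24}}; |τ_{X×Y}| = 14.

Enumerate products U × V with U ∈ τ_X, V ∈ τ_Y (deduplicated):
  ∅ × ∅ = {} (∅)
  {q} × {22} = {(q,22)}
  {p, q} × {22} = {(p,22), (q,22)}
  {q} × {22, 23} = {(q,22), (q,23)}
  {q} × {22, 24} = {(q,22), (q,24)}
  {q} × {22, 23, 24} = {(q,22), (q,23), (q,24)}
  {p, q} × {22, 23} = {(p,22), (p,23), (q,22), (q,23)}
  {p, q} × {22, 24} = {(p,22), (p,24), (q,22), (q,24)}
  {p, q} × {22, 23, 24} = {(p,22), (p,23), (p,24), (q,22), (q,23), (q,24)}
These 9 distinct sets form the basis B.
Close under arbitrary unions to get τ_{X×Y}; counting gives |τ_{X×Y}| = 14.


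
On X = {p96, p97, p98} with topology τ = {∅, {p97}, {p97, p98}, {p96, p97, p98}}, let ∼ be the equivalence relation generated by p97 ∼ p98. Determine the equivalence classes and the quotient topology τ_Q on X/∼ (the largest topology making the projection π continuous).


X/∼ = {[p96], [p97=p98]}; |τ_Q| = 3.

Equivalence classes: [p96], [p97=p98].
Quotient map π: X → X/∼ sends p96 ↦ [p96], p97 ↦ [p97=p98], p98 ↦ [p97=p98].
For each subset V ⊆ X/∼, compute π^{-1}(V) ⊆ X and check whether π^{-1}(V) ∈ τ. V is open in τ_Q iff π^{-1}(V) ∈ τ.
  V = {}: π^{-1}(V) = ∅ ∈ τ ✓.
  V = {[p96]}: π^{-1}(V) = {p96} ∉ τ ✗.
  V = {[p97=p98]}: π^{-1}(V) = {p97, p98} ∈ τ ✓.
  V = {[p96], [p97=p98]}: π^{-1}(V) = {p96, p97, p98} ∈ τ ✓.
Open sets in the quotient: τ_Q = {{}, {[p97=p98]}, {[p96], [p97=p98]}} (3 elements).


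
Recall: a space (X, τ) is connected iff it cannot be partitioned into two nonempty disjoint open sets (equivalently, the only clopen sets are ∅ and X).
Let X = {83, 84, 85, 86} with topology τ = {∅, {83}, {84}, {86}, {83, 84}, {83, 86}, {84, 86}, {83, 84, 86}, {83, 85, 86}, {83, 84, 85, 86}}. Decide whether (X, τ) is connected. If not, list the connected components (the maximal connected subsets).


(X, τ) is disconnected; components = [{84}, {83, 85, 86}].

Find clopen sets (U ∈ τ with X ∖ U ∈ τ):
  U = ∅, X ∖ U = {83, 84, 85, 86} — both open, so U is clopen.
  U = {84}, X ∖ U = {83, 85, 86} — both open, so U is clopen.
  U = {83, 85, 86}, X ∖ U = {84} — both open, so U is clopen.
  U = {83, 84, 85, 86}, X ∖ U = ∅ — both open, so U is clopen.
Nontrivial clopen(s) exist: e.g. {84}. So (X, τ) is disconnected.
Compute connected components by grouping points that agree on all clopens:
  component: {84}
  component: {83, 85, 86}


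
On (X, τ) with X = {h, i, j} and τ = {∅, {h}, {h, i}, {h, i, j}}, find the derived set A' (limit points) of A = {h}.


A' = {i, j}

For each x ∈ X, list the open sets U ∈ τ with x ∈ U, then check whether U ∩ (A ∖ {x}) ≠ ∅ for every such U.
  x = h: open {h} ∋ x has {h} ∩ (A ∖ {h}) = ∅, so x is NOT a limit point.
  x = i: opens ∋ x are {h, i}, {h, i, j}; each meets A ∖ {i}, so x IS a limit point.
  x = j: opens ∋ x are {h, i, j}; each meets A ∖ {j}, so x IS a limit point.
Collecting: A' = {i, j}.


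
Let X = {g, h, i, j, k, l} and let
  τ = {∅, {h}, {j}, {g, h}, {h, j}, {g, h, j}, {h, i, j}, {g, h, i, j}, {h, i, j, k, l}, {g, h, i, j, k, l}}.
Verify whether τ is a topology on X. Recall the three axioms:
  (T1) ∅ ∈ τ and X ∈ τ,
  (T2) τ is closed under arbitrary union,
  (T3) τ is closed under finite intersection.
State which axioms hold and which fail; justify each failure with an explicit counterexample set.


τ IS a topology on X.

Axiom (T1): ∅ ∈ τ? Yes; X ∈ τ? Yes.
Axiom (T2/T3): check pairwise unions and intersections of members of τ.
All pairwise intersections and unions checked — each lies in τ. Therefore τ satisfies (T1), (T2), (T3): it IS a topology on X.


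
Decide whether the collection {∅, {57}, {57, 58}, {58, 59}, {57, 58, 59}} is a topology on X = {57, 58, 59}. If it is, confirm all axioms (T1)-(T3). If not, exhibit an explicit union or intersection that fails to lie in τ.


τ is NOT a topology on X.

Axiom (T1): ∅ ∈ τ? Yes; X ∈ τ? Yes.
Axiom (T2/T3): check pairwise unions and intersections of members of τ.
Counterexample for (T3): {57, 58} ∩ {58, 59} = {58} ∉ τ. Therefore τ is NOT a topology.


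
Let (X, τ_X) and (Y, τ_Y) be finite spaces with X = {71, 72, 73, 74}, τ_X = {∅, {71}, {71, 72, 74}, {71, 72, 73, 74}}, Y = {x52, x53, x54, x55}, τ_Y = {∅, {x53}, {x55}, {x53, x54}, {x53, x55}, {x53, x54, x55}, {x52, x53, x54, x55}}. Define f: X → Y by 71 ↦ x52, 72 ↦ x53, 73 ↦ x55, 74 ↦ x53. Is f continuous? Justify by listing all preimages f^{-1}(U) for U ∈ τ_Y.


f is NOT continuous.

Compute f^{-1}(U) for each U ∈ τ_Y:
  U = ∅: f^{-1}(U) = ∅ ∈ τ_X ✓.
  U = {x53}: f^{-1}(U) = {72, 74} ∉ τ_X ✗.
  U = {x55}: f^{-1}(U) = {73} ∉ τ_X ✗.
  U = {x53, x54}: f^{-1}(U) = {72, 74} ∉ τ_X ✗.
  U = {x53, x55}: f^{-1}(U) = {72, 73, 74} ∉ τ_X ✗.
  U = {x53, x54, x55}: f^{-1}(U) = {72, 73, 74} ∉ τ_X ✗.
  U = {x52, x53, x54, x55}: f^{-1}(U) = {71, 72, 73, 74} ∈ τ_X ✓.
Found U = {x53} with f^{-1}(U) = {72, 74} not in τ_X. Therefore f is NOT continuous.


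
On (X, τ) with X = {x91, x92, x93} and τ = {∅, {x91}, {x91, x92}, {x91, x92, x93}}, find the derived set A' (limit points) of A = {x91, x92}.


A' = {x92, x93}

For each x ∈ X, list the open sets U ∈ τ with x ∈ U, then check whether U ∩ (A ∖ {x}) ≠ ∅ for every such U.
  x = x91: open {x91} ∋ x has {x91} ∩ (A ∖ {x91}) = ∅, so x is NOT a limit point.
  x = x92: opens ∋ x are {x91, x92}, {x91, x92, x93}; each meets A ∖ {x92}, so x IS a limit point.
  x = x93: opens ∋ x are {x91, x92, x93}; each meets A ∖ {x93}, so x IS a limit point.
Collecting: A' = {x92, x93}.


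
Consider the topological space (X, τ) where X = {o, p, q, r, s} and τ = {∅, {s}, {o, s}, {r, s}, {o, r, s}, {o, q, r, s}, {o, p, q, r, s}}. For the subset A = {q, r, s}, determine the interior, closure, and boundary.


int(A) = {r, s}, cl(A) = {o, p, q, r, s}, ∂A = {o, p, q}.

Closed sets in (X, τ) are complements of opens:
  closed(X, τ) = {∅, {p}, {p, q}, {o, p, q}, {p, q, r}, {o, p, q, r}, {o, p, q, r, s}}.
int(A) = ⋃ {U ∈ τ : U ⊆ A}. Opens contained in A: ∅, {s}, {r, s}.
Taking the union of these: int(A) = {r, s}.
cl(A) = ⋂ {C closed : A ⊆ C}. Closed sets containing A: {o, p, q, r, s}.
Intersecting these: cl(A) = {o, p, q, r, s}.
∂A = cl(A) ∖ int(A) = {o, p, q, r, s} ∖ {r, s} = {o, p, q}.
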